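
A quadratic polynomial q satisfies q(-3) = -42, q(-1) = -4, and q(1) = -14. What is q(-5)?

Write q(u) = au^2 + bu + c. Substituting each data point gives a linear system:
  9a - 3b + c = -42
  a - b + c = -4
  a + b + c = -14
Solving the system yields a = -6, b = -5, c = -3.
So q(u) = -6u^2 - 5u - 3.
Then q(-5) = -128.

-128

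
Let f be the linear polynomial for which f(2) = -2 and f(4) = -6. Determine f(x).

f(x) = -2x + 2

Using the Lagrange interpolation formula with nodes 2, 4:
  L_0(x) = (x - 4) / -2
  L_1(x) = (x - 2) / 2
Then f(x) = -2·L_0(x) - 6·L_1(x).
Expanding and collecting terms gives f(x) = -2x + 2.
Check: f(2) = -2. ✓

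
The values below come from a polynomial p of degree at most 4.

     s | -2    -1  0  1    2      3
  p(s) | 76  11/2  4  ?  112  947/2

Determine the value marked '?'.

35/2

The 5 known points determine the degree-4 polynomial uniquely.
Write p(s) = as^4 + bs^3 + cs^2 + ds + e. Substituting each data point gives a linear system:
  16a - 8b + 4c - 2d + e = 76
  a - b + c - d + e = 11/2
  e = 4
  16a + 8b + 4c + 2d + e = 112
  81a + 27b + 9c + 3d + e = 947/2
Solving the system yields a = 5, b = 1, c = 5/2, d = 5, e = 4.
So p(s) = 5s^4 + s^3 + (5/2)s^2 + 5s + 4.
Then p(1) = 35/2.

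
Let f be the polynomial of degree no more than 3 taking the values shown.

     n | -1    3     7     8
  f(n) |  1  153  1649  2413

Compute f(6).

Write f(n) = an^3 + bn^2 + cn + d. Substituting each data point gives a linear system:
  -a + b - c + d = 1
  27a + 9b + 3c + d = 153
  343a + 49b + 7c + d = 1649
  512a + 64b + 8c + d = 2413
Solving the system yields a = 4, b = 6, c = -2, d = -3.
So f(n) = 4n³ + 6n² - 2n - 3.
Then f(6) = 1065.

1065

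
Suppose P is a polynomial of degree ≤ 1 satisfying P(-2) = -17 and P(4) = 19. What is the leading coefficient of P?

6

Write P(t) = at + b. Substituting each data point gives a linear system:
  -2a + b = -17
  4a + b = 19
Solving the system yields a = 6, b = -5.
So P(t) = 6t - 5.
The leading coefficient is 6.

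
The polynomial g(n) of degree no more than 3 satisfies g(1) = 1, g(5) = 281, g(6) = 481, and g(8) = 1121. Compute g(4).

Write g(n) = an^3 + bn^2 + cn + d. Substituting each data point gives a linear system:
  a + b + c + d = 1
  125a + 25b + 5c + d = 281
  216a + 36b + 6c + d = 481
  512a + 64b + 8c + d = 1121
Solving the system yields a = 2, b = 2, c = -4, d = 1.
So g(n) = 2n^3 + 2n^2 - 4n + 1.
Then g(4) = 145.

145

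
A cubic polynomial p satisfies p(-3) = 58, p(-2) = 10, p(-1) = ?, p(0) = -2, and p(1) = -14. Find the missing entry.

The 4 known points determine the degree-3 polynomial uniquely.
Write p(t) = at^3 + bt^2 + ct + d. Substituting each data point gives a linear system:
  -27a + 9b - 3c + d = 58
  -8a + 4b - 2c + d = 10
  d = -2
  a + b + c + d = -14
Solving the system yields a = -4, b = -6, c = -2, d = -2.
So p(t) = -4t^3 - 6t^2 - 2t - 2.
Then p(-1) = -2.

-2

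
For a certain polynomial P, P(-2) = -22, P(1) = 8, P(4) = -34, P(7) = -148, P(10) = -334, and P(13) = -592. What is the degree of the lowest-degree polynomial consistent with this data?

2

Forward differences of the values at s = -2, 1, 4, 7, 10, 13:
  P  : -22  8  -34  -148  -334  -592
  Δ  : 30  -42  -114  -186  -258
  Δ^2: -72  -72  -72  -72
  Δ^3: 0  0  0
  Δ^4: 0  0
  Δ^5: 0
The second differences are constant (-72) and nonzero, while all higher differences vanish, so the minimal degree is 2.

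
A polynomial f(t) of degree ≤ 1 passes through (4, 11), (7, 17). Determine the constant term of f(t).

3

Write f(t) = at + b. Substituting each data point gives a linear system:
  4a + b = 11
  7a + b = 17
Solving the system yields a = 2, b = 3.
So f(t) = 2t + 3.
The constant term is 3.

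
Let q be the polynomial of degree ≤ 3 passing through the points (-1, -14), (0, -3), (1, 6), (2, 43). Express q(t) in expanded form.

q(t) = 5t^3 - t^2 + 5t - 3

Using the Lagrange interpolation formula with nodes -1, 0, 1, 2:
  L_0(t) = t(t - 1)(t - 2) / -6
  L_1(t) = (t + 1)(t - 1)(t - 2) / 2
  L_2(t) = (t + 1)t(t - 2) / -2
  L_3(t) = (t + 1)t(t - 1) / 6
Then q(t) = -14·L_0(t) - 3·L_1(t) + 6·L_2(t) + 43·L_3(t).
Expanding and collecting terms gives q(t) = 5t^3 - t^2 + 5t - 3.
Check: q(0) = -3. ✓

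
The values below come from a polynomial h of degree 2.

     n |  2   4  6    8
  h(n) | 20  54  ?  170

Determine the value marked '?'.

On equispaced nodes a degree-2 polynomial has vanishing third forward difference, so
  - h(2) + 3·h(4) - 3·h(6) + h(8) = 0.
Substituting the known values and solving for h(6):
  -3·h(6) = -312
  h(6) = 104.

104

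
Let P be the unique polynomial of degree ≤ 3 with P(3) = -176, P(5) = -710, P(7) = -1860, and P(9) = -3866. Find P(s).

Write P(s) = as^3 + bs^2 + cs + d. Substituting each data point gives a linear system:
  27a + 9b + 3c + d = -176
  125a + 25b + 5c + d = -710
  343a + 49b + 7c + d = -1860
  729a + 81b + 9c + d = -3866
Solving the system yields a = -5, b = -2, c = -6, d = -5.
So P(s) = -5s^3 - 2s^2 - 6s - 5.
Check: P(3) = -176. ✓

P(s) = -5s^3 - 2s^2 - 6s - 5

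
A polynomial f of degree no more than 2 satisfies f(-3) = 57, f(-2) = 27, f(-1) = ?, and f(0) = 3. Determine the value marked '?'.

On equispaced nodes a degree-2 polynomial has vanishing third forward difference, so
  - f(-3) + 3·f(-2) - 3·f(-1) + f(0) = 0.
Substituting the known values and solving for f(-1):
  -3·f(-1) = -27
  f(-1) = 9.

9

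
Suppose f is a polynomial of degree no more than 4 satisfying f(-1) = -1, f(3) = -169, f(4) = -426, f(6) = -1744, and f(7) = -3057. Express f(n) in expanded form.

Write f(n) = an^4 + bn^3 + cn^2 + dn + e. Substituting each data point gives a linear system:
  a - b + c - d + e = -1
  81a + 27b + 9c + 3d + e = -169
  256a + 64b + 16c + 4d + e = -426
  1296a + 216b + 36c + 6d + e = -1744
  2401a + 343b + 49c + 7d + e = -3057
Solving the system yields a = -1, b = -1, c = -6, d = -3, e = 2.
So f(n) = -n⁴ - n³ - 6n² - 3n + 2.
Check: f(-1) = -1. ✓

f(n) = -n^4 - n^3 - 6n^2 - 3n + 2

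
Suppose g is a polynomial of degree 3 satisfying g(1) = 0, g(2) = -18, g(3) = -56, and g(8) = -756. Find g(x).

g(x) = -x^3 - 4x^2 + x + 4

Write g(x) = ax^3 + bx^2 + cx + d. Substituting each data point gives a linear system:
  a + b + c + d = 0
  8a + 4b + 2c + d = -18
  27a + 9b + 3c + d = -56
  512a + 64b + 8c + d = -756
Solving the system yields a = -1, b = -4, c = 1, d = 4.
So g(x) = -x³ - 4x² + x + 4.
Check: g(8) = -756. ✓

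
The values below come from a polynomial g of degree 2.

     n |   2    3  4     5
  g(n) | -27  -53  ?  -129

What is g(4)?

-87

The 3 known points determine the degree-2 polynomial uniquely.
Write g(n) = an^2 + bn + c. Substituting each data point gives a linear system:
  4a + 2b + c = -27
  9a + 3b + c = -53
  25a + 5b + c = -129
Solving the system yields a = -4, b = -6, c = 1.
So g(n) = -4n^2 - 6n + 1.
Then g(4) = -87.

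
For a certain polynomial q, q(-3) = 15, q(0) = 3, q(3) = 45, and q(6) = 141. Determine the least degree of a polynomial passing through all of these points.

Forward differences of the values at s = -3, 0, 3, 6:
  q  : 15  3  45  141
  Δ  : -12  42  96
  Δ^2: 54  54
  Δ^3: 0
The second differences are constant (54) and nonzero, while all higher differences vanish, so the minimal degree is 2.

2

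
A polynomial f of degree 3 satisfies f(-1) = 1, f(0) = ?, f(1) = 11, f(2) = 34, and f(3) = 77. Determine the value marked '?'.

On equispaced nodes a degree-3 polynomial has vanishing fourth forward difference, so
  f(-1) - 4·f(0) + 6·f(1) - 4·f(2) + f(3) = 0.
Substituting the known values and solving for f(0):
  -4·f(0) = -8
  f(0) = 2.

2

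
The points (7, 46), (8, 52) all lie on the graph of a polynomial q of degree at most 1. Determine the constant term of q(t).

Write q(t) = at + b. Substituting each data point gives a linear system:
  7a + b = 46
  8a + b = 52
Solving the system yields a = 6, b = 4.
So q(t) = 6t + 4.
The constant term is 4.

4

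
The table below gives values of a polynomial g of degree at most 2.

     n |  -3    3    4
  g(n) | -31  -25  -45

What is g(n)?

Using the Lagrange interpolation formula with nodes -3, 3, 4:
  L_0(n) = (n - 3)(n - 4) / 42
  L_1(n) = (n + 3)(n - 4) / -6
  L_2(n) = (n + 3)(n - 3) / 7
Then g(n) = -31·L_0(n) - 25·L_1(n) - 45·L_2(n).
Expanding and collecting terms gives g(n) = -3n^2 + n - 1.
Check: g(3) = -25. ✓

g(n) = -3n^2 + n - 1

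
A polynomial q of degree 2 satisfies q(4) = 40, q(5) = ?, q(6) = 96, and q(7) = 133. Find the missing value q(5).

The 3 known points determine the degree-2 polynomial uniquely.
Write q(n) = an^2 + bn + c. Substituting each data point gives a linear system:
  16a + 4b + c = 40
  36a + 6b + c = 96
  49a + 7b + c = 133
Solving the system yields a = 3, b = -2, c = 0.
So q(n) = 3n² - 2n.
Then q(5) = 65.

65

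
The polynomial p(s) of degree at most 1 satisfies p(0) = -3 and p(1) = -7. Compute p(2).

-11

Write p(s) = as + b. Substituting each data point gives a linear system:
  b = -3
  a + b = -7
Solving the system yields a = -4, b = -3.
So p(s) = -4s - 3.
Then p(2) = -11.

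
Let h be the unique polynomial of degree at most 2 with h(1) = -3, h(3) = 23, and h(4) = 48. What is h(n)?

h(n) = 4n^2 - 3n - 4

Write h(n) = an^2 + bn + c. Substituting each data point gives a linear system:
  a + b + c = -3
  9a + 3b + c = 23
  16a + 4b + c = 48
Solving the system yields a = 4, b = -3, c = -4.
So h(n) = 4n^2 - 3n - 4.
Check: h(4) = 48. ✓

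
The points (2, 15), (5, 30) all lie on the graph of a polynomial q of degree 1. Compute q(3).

Using the Lagrange interpolation formula with nodes 2, 5:
  L_0(u) = (u - 5) / -3
  L_1(u) = (u - 2) / 3
Then q(u) = 15·L_0(u) + 30·L_1(u).
Expanding and collecting terms gives q(u) = 5u + 5.
Evaluating at u = 3: q(3) = 20.

20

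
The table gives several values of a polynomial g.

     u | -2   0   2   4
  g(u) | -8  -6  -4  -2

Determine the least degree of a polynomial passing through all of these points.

Forward differences of the values at u = -2, 0, 2, 4:
  g  : -8  -6  -4  -2
  Δ  : 2  2  2
  Δ^2: 0  0
  Δ^3: 0
The first differences are constant (2) and nonzero, while all higher differences vanish, so the minimal degree is 1.

1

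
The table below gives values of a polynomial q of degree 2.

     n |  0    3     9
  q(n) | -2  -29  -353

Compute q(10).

-442

Write q(n) = an^2 + bn + c. Substituting each data point gives a linear system:
  c = -2
  9a + 3b + c = -29
  81a + 9b + c = -353
Solving the system yields a = -5, b = 6, c = -2.
So q(n) = -5n^2 + 6n - 2.
Then q(10) = -442.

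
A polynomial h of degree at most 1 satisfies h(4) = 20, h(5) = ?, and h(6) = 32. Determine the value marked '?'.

The 2 known points determine the degree-1 polynomial uniquely.
Write h(u) = au + b. Substituting each data point gives a linear system:
  4a + b = 20
  6a + b = 32
Solving the system yields a = 6, b = -4.
So h(u) = 6u - 4.
Then h(5) = 26.

26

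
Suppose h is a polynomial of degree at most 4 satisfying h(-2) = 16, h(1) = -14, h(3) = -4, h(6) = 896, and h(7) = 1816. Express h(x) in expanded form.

Write h(x) = ax^4 + bx^3 + cx^2 + dx + e. Substituting each data point gives a linear system:
  16a - 8b + 4c - 2d + e = 16
  a + b + c + d + e = -14
  81a + 27b + 9c + 3d + e = -4
  1296a + 216b + 36c + 6d + e = 896
  2401a + 343b + 49c + 7d + e = 1816
Solving the system yields a = 1, b = -1, c = -4, d = -6, e = -4.
So h(x) = x^4 - x^3 - 4x^2 - 6x - 4.
Check: h(-2) = 16. ✓

h(x) = x^4 - x^3 - 4x^2 - 6x - 4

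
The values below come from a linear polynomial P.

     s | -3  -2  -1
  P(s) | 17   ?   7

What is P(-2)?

12

On equispaced nodes a degree-1 polynomial has vanishing second forward difference, so
  P(-3) - 2·P(-2) + P(-1) = 0.
Substituting the known values and solving for P(-2):
  -2·P(-2) = -24
  P(-2) = 12.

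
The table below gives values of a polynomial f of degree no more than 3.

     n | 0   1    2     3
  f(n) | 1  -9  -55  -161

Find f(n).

Using the Lagrange interpolation formula with nodes 0, 1, 2, 3:
  L_0(n) = (n - 1)(n - 2)(n - 3) / -6
  L_1(n) = n(n - 2)(n - 3) / 2
  L_2(n) = n(n - 1)(n - 3) / -2
  L_3(n) = n(n - 1)(n - 2) / 6
Then f(n) = 1·L_0(n) - 9·L_1(n) - 55·L_2(n) - 161·L_3(n).
Expanding and collecting terms gives f(n) = -4n^3 - 6n^2 + 1.
Check: f(2) = -55. ✓

f(n) = -4n^3 - 6n^2 + 1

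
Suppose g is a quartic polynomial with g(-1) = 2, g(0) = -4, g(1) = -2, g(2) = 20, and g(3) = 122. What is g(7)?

Forward differences of the values at s = -1, 0, 1, 2, 3:
  g  : 2  -4  -2  20  122
  Δ  : -6  2  22  102
  Δ^2: 8  20  80
  Δ^3: 12  60
  Δ^4: 48
The fourth differences are constant, confirming degree 4.
Interpolating (Newton forward form) and evaluating at s = 7 gives g(7) = 4210.

4210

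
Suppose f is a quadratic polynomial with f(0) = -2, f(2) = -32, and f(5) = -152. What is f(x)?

f(x) = -5x^2 - 5x - 2

Using the Lagrange interpolation formula with nodes 0, 2, 5:
  L_0(x) = (x - 2)(x - 5) / 10
  L_1(x) = x(x - 5) / -6
  L_2(x) = x(x - 2) / 15
Then f(x) = -2·L_0(x) - 32·L_1(x) - 152·L_2(x).
Expanding and collecting terms gives f(x) = -5x^2 - 5x - 2.
Check: f(5) = -152. ✓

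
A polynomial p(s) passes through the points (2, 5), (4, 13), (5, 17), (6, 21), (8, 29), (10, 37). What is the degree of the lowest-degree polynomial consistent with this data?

Divided differences on the nodes 2, 4, 5, 6, 8, 10:
  order 0: 5  13  17  21  29  37
  order 1: 4  4  4  4  4
  order 2: 0  0  0  0
  order 3: 0  0  0
  order 4: 0  0
  order 5: 0
The order-1 divided differences are all 4 (nonzero) and every higher order vanishes, so the data lies on a polynomial of degree exactly 1.

1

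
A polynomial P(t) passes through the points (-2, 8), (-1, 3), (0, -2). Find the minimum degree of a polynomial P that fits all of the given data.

Forward differences of the values at t = -2, -1, 0:
  P  : 8  3  -2
  Δ  : -5  -5
  Δ^2: 0
The first differences are constant (-5) and nonzero, while all higher differences vanish, so the minimal degree is 1.

1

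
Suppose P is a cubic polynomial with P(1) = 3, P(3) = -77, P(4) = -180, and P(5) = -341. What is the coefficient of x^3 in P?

-2

Write P(x) = ax^3 + bx^2 + cx + d. Substituting each data point gives a linear system:
  a + b + c + d = 3
  27a + 9b + 3c + d = -77
  64a + 16b + 4c + d = -180
  125a + 25b + 5c + d = -341
Solving the system yields a = -2, b = -5, c = 6, d = 4.
So P(x) = -2x^3 - 5x^2 + 6x + 4.
The leading coefficient is -2.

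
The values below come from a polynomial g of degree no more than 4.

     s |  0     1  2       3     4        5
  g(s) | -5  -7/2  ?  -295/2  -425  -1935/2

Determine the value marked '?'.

-33

The 5 known points determine the degree-4 polynomial uniquely.
Write g(s) = as^4 + bs^3 + cs^2 + ds + e. Substituting each data point gives a linear system:
  e = -5
  a + b + c + d + e = -7/2
  81a + 27b + 9c + 3d + e = -295/2
  256a + 64b + 16c + 4d + e = -425
  625a + 125b + 25c + 5d + e = -1935/2
Solving the system yields a = -1, b = -3, c = 1/2, d = 5, e = -5.
So g(s) = -s^4 - 3s^3 + (1/2)s^2 + 5s - 5.
Then g(2) = -33.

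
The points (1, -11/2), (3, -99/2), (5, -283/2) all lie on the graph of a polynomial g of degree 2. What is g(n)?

g(n) = -6n^2 + 2n - 3/2

Write g(n) = an^2 + bn + c. Substituting each data point gives a linear system:
  a + b + c = -11/2
  9a + 3b + c = -99/2
  25a + 5b + c = -283/2
Solving the system yields a = -6, b = 2, c = -3/2.
So g(n) = -6n² + 2n - 3/2.
Check: g(3) = -99/2. ✓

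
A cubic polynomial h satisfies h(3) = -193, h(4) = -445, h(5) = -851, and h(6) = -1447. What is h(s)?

Write h(s) = as^3 + bs^2 + cs + d. Substituting each data point gives a linear system:
  27a + 9b + 3c + d = -193
  64a + 16b + 4c + d = -445
  125a + 25b + 5c + d = -851
  216a + 36b + 6c + d = -1447
Solving the system yields a = -6, b = -5, c = 5, d = -1.
So h(s) = -6s^3 - 5s^2 + 5s - 1.
Check: h(6) = -1447. ✓

h(s) = -6s^3 - 5s^2 + 5s - 1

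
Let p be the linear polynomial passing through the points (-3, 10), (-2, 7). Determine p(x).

p(x) = -3x + 1

Write p(x) = ax + b. Substituting each data point gives a linear system:
  -3a + b = 10
  -2a + b = 7
Solving the system yields a = -3, b = 1.
So p(x) = -3x + 1.
Check: p(-3) = 10. ✓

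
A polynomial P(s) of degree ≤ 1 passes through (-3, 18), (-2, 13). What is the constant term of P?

Write P(s) = as + b. Substituting each data point gives a linear system:
  -3a + b = 18
  -2a + b = 13
Solving the system yields a = -5, b = 3.
So P(s) = -5s + 3.
The constant term is 3.

3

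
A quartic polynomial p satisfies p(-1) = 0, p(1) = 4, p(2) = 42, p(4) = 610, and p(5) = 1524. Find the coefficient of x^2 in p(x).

5

Write p(x) = ax^4 + bx^3 + cx^2 + dx + e. Substituting each data point gives a linear system:
  a - b + c - d + e = 0
  a + b + c + d + e = 4
  16a + 8b + 4c + 2d + e = 42
  256a + 64b + 16c + 4d + e = 610
  625a + 125b + 25c + 5d + e = 1524
Solving the system yields a = 3, b = -4, c = 5, d = 6, e = -6.
So p(x) = 3x^4 - 4x^3 + 5x^2 + 6x - 6.
The coefficient of x^2 is 5.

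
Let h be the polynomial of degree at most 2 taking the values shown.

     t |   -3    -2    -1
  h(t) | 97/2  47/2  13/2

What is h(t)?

Write h(t) = at^2 + bt + c. Substituting each data point gives a linear system:
  9a - 3b + c = 97/2
  4a - 2b + c = 47/2
  a - b + c = 13/2
Solving the system yields a = 4, b = -5, c = -5/2.
So h(t) = 4t^2 - 5t - 5/2.
Check: h(-3) = 97/2. ✓

h(t) = 4t^2 - 5t - 5/2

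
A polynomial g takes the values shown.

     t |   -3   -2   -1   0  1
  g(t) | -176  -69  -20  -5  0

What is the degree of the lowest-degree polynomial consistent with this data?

Forward differences of the values at t = -3, -2, -1, 0, 1:
  g  : -176  -69  -20  -5  0
  Δ  : 107  49  15  5
  Δ^2: -58  -34  -10
  Δ^3: 24  24
  Δ^4: 0
The third differences are constant (24) and nonzero, while all higher differences vanish, so the minimal degree is 3.

3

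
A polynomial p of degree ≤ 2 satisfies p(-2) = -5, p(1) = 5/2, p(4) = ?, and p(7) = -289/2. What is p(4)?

On equispaced nodes a degree-2 polynomial has vanishing third forward difference, so
  - p(-2) + 3·p(1) - 3·p(4) + p(7) = 0.
Substituting the known values and solving for p(4):
  -3·p(4) = 132
  p(4) = -44.

-44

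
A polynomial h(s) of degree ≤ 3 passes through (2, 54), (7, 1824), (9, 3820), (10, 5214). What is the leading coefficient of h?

5

Write h(s) = as^3 + bs^2 + cs + d. Substituting each data point gives a linear system:
  8a + 4b + 2c + d = 54
  343a + 49b + 7c + d = 1824
  729a + 81b + 9c + d = 3820
  1000a + 100b + 10c + d = 5214
Solving the system yields a = 5, b = 2, c = 1, d = 4.
So h(s) = 5s³ + 2s² + s + 4.
The leading coefficient is 5.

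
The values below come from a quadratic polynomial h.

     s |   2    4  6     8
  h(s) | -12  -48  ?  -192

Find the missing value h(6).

-108

On equispaced nodes a degree-2 polynomial has vanishing third forward difference, so
  - h(2) + 3·h(4) - 3·h(6) + h(8) = 0.
Substituting the known values and solving for h(6):
  -3·h(6) = 324
  h(6) = -108.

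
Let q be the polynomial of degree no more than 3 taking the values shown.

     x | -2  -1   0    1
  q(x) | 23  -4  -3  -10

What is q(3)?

Forward differences of the values at x = -2, -1, 0, 1:
  q  : 23  -4  -3  -10
  Δ  : -27  1  -7
  Δ^2: 28  -8
  Δ^3: -36
The third differences are constant, confirming degree 3.
Interpolating (Newton forward form) and evaluating at x = 3 gives q(3) = -192.

-192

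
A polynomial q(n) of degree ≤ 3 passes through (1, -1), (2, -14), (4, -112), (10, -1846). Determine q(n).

q(n) = -2n^3 + 2n^2 - 5n + 4

Write q(n) = an^3 + bn^2 + cn + d. Substituting each data point gives a linear system:
  a + b + c + d = -1
  8a + 4b + 2c + d = -14
  64a + 16b + 4c + d = -112
  1000a + 100b + 10c + d = -1846
Solving the system yields a = -2, b = 2, c = -5, d = 4.
So q(n) = -2n^3 + 2n^2 - 5n + 4.
Check: q(10) = -1846. ✓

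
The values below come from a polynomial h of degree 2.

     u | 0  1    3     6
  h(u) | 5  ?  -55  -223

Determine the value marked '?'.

The 3 known points determine the degree-2 polynomial uniquely.
Write h(u) = au^2 + bu + c. Substituting each data point gives a linear system:
  c = 5
  9a + 3b + c = -55
  36a + 6b + c = -223
Solving the system yields a = -6, b = -2, c = 5.
So h(u) = -6u^2 - 2u + 5.
Then h(1) = -3.

-3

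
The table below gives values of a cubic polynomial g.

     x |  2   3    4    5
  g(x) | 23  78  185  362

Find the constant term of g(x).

Write g(x) = ax^3 + bx^2 + cx + d. Substituting each data point gives a linear system:
  8a + 4b + 2c + d = 23
  27a + 9b + 3c + d = 78
  64a + 16b + 4c + d = 185
  125a + 25b + 5c + d = 362
Solving the system yields a = 3, b = -1, c = 3, d = -3.
So g(x) = 3x^3 - x^2 + 3x - 3.
The constant term is -3.

-3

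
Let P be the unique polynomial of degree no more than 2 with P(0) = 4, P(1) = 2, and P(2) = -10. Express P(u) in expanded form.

Using the Lagrange interpolation formula with nodes 0, 1, 2:
  L_0(u) = (u - 1)(u - 2) / 2
  L_1(u) = u(u - 2) / -1
  L_2(u) = u(u - 1) / 2
Then P(u) = 4·L_0(u) + 2·L_1(u) - 10·L_2(u).
Expanding and collecting terms gives P(u) = -5u^2 + 3u + 4.
Check: P(0) = 4. ✓

P(u) = -5u^2 + 3u + 4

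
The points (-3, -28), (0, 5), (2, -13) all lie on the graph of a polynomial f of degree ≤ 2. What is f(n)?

Write f(n) = an^2 + bn + c. Substituting each data point gives a linear system:
  9a - 3b + c = -28
  c = 5
  4a + 2b + c = -13
Solving the system yields a = -4, b = -1, c = 5.
So f(n) = -4n² - n + 5.
Check: f(-3) = -28. ✓

f(n) = -4n^2 - n + 5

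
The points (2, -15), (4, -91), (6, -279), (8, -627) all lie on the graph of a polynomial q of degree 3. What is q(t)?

q(t) = -t^3 - 2t^2 + 2t - 3

Using the Lagrange interpolation formula with nodes 2, 4, 6, 8:
  L_0(t) = (t - 4)(t - 6)(t - 8) / -48
  L_1(t) = (t - 2)(t - 6)(t - 8) / 16
  L_2(t) = (t - 2)(t - 4)(t - 8) / -16
  L_3(t) = (t - 2)(t - 4)(t - 6) / 48
Then q(t) = -15·L_0(t) - 91·L_1(t) - 279·L_2(t) - 627·L_3(t).
Expanding and collecting terms gives q(t) = -t^3 - 2t^2 + 2t - 3.
Check: q(4) = -91. ✓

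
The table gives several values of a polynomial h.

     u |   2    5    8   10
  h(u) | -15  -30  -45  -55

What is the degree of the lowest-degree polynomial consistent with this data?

Divided differences on the nodes 2, 5, 8, 10:
  order 0: -15  -30  -45  -55
  order 1: -5  -5  -5
  order 2: 0  0
  order 3: 0
The order-1 divided differences are all -5 (nonzero) and every higher order vanishes, so the data lies on a polynomial of degree exactly 1.

1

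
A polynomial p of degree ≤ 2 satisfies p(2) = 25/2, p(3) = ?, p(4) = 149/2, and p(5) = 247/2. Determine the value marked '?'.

75/2

The 3 known points determine the degree-2 polynomial uniquely.
Write p(x) = ax^2 + bx + c. Substituting each data point gives a linear system:
  4a + 2b + c = 25/2
  16a + 4b + c = 149/2
  25a + 5b + c = 247/2
Solving the system yields a = 6, b = -5, c = -3/2.
So p(x) = 6x² - 5x - 3/2.
Then p(3) = 75/2.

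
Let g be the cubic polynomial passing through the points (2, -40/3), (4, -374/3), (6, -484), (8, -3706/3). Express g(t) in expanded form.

Write g(t) = at^3 + bt^2 + ct + d. Substituting each data point gives a linear system:
  8a + 4b + 2c + d = -40/3
  64a + 16b + 4c + d = -374/3
  216a + 36b + 6c + d = -484
  512a + 64b + 8c + d = -3706/3
Solving the system yields a = -3, b = 5, c = -5/3, d = -6.
So g(t) = -3t^3 + 5t^2 - (5/3)t - 6.
Check: g(8) = -3706/3. ✓

g(t) = -3t^3 + 5t^2 - (5/3)t - 6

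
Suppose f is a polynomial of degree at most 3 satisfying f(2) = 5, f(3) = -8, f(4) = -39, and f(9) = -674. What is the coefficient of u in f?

Write f(u) = au^3 + bu^2 + cu + d. Substituting each data point gives a linear system:
  8a + 4b + 2c + d = 5
  27a + 9b + 3c + d = -8
  64a + 16b + 4c + d = -39
  729a + 81b + 9c + d = -674
Solving the system yields a = -1, b = 0, c = 6, d = 1.
So f(u) = -u³ + 6u + 1.
The coefficient of u is 6.

6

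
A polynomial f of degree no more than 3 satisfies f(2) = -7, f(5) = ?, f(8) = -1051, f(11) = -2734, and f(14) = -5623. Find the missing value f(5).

-250

The 4 known points determine the degree-3 polynomial uniquely.
Write f(s) = as^3 + bs^2 + cs + d. Substituting each data point gives a linear system:
  8a + 4b + 2c + d = -7
  512a + 64b + 8c + d = -1051
  1331a + 121b + 11c + d = -2734
  2744a + 196b + 14c + d = -5623
Solving the system yields a = -2, b = -1, c = 4, d = 5.
So f(s) = -2s^3 - s^2 + 4s + 5.
Then f(5) = -250.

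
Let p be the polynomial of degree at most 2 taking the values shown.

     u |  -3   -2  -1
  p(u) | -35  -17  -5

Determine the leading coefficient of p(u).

Write p(u) = au^2 + bu + c. Substituting each data point gives a linear system:
  9a - 3b + c = -35
  4a - 2b + c = -17
  a - b + c = -5
Solving the system yields a = -3, b = 3, c = 1.
So p(u) = -3u² + 3u + 1.
The leading coefficient is -3.

-3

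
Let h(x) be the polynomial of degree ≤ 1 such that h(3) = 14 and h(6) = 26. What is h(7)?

Using the Lagrange interpolation formula with nodes 3, 6:
  L_0(x) = (x - 6) / -3
  L_1(x) = (x - 3) / 3
Then h(x) = 14·L_0(x) + 26·L_1(x).
Expanding and collecting terms gives h(x) = 4x + 2.
Evaluating at x = 7: h(7) = 30.

30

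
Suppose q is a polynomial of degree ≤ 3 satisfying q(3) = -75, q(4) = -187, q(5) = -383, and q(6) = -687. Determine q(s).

q(s) = -4s^3 + 6s^2 - 6s - 3

Write q(s) = as^3 + bs^2 + cs + d. Substituting each data point gives a linear system:
  27a + 9b + 3c + d = -75
  64a + 16b + 4c + d = -187
  125a + 25b + 5c + d = -383
  216a + 36b + 6c + d = -687
Solving the system yields a = -4, b = 6, c = -6, d = -3.
So q(s) = -4s³ + 6s² - 6s - 3.
Check: q(3) = -75. ✓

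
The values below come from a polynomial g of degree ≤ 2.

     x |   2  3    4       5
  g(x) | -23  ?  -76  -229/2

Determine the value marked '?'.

-91/2

On equispaced nodes a degree-2 polynomial has vanishing third forward difference, so
  - g(2) + 3·g(3) - 3·g(4) + g(5) = 0.
Substituting the known values and solving for g(3):
  3·g(3) = -273/2
  g(3) = -91/2.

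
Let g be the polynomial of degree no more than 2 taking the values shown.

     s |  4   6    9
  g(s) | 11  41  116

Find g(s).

g(s) = 2s^2 - 5s - 1

Write g(s) = as^2 + bs + c. Substituting each data point gives a linear system:
  16a + 4b + c = 11
  36a + 6b + c = 41
  81a + 9b + c = 116
Solving the system yields a = 2, b = -5, c = -1.
So g(s) = 2s^2 - 5s - 1.
Check: g(6) = 41. ✓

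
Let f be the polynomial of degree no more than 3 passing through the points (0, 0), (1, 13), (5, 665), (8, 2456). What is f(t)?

Using the Lagrange interpolation formula with nodes 0, 1, 5, 8:
  L_0(t) = (t - 1)(t - 5)(t - 8) / -40
  L_1(t) = t(t - 5)(t - 8) / 28
  L_2(t) = t(t - 1)(t - 8) / -60
  L_3(t) = t(t - 1)(t - 5) / 168
Then f(t) = 0·L_0(t) + 13·L_1(t) + 665·L_2(t) + 2456·L_3(t).
Expanding and collecting terms gives f(t) = 4t^3 + 6t^2 + 3t.
Check: f(8) = 2456. ✓

f(t) = 4t^3 + 6t^2 + 3t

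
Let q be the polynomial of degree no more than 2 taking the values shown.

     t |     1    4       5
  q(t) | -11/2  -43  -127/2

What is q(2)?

-14

Write q(t) = at^2 + bt + c. Substituting each data point gives a linear system:
  a + b + c = -11/2
  16a + 4b + c = -43
  25a + 5b + c = -127/2
Solving the system yields a = -2, b = -5/2, c = -1.
So q(t) = -2t^2 - (5/2)t - 1.
Then q(2) = -14.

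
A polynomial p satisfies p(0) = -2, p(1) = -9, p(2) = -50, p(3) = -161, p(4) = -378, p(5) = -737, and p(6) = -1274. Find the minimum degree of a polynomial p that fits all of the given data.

3

Forward differences of the values at x = 0, 1, 2, 3, 4, 5, 6:
  p  : -2  -9  -50  -161  -378  -737  -1274
  Δ  : -7  -41  -111  -217  -359  -537
  Δ^2: -34  -70  -106  -142  -178
  Δ^3: -36  -36  -36  -36
  Δ^4: 0  0  0
  Δ^5: 0  0
  Δ^6: 0
The third differences are constant (-36) and nonzero, while all higher differences vanish, so the minimal degree is 3.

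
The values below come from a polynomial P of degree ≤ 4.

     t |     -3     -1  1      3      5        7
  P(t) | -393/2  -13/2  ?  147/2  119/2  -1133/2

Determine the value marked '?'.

The 5 known points determine the degree-4 polynomial uniquely.
Write P(t) = at^4 + bt^3 + ct^2 + dt + e. Substituting each data point gives a linear system:
  81a - 27b + 9c - 3d + e = -393/2
  a - b + c - d + e = -13/2
  81a + 27b + 9c + 3d + e = 147/2
  625a + 125b + 25c + 5d + e = 119/2
  2401a + 343b + 49c + 7d + e = -1133/2
Solving the system yields a = -1, b = 5, c = 5/2, d = 0, e = -3.
So P(t) = -t⁴ + 5t³ + (5/2)t² - 3.
Then P(1) = 7/2.

7/2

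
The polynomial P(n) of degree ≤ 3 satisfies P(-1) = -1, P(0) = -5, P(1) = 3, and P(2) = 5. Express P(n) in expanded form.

Using the Lagrange interpolation formula with nodes -1, 0, 1, 2:
  L_0(n) = n(n - 1)(n - 2) / -6
  L_1(n) = (n + 1)(n - 1)(n - 2) / 2
  L_2(n) = (n + 1)n(n - 2) / -2
  L_3(n) = (n + 1)n(n - 1) / 6
Then P(n) = -1·L_0(n) - 5·L_1(n) + 3·L_2(n) + 5·L_3(n).
Expanding and collecting terms gives P(n) = -3n^3 + 6n^2 + 5n - 5.
Check: P(1) = 3. ✓

P(n) = -3n^3 + 6n^2 + 5n - 5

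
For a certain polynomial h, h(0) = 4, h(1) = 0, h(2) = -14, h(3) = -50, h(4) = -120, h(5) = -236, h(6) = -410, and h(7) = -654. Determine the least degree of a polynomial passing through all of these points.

Forward differences of the values at x = 0, 1, 2, 3, 4, 5, 6, 7:
  h  : 4  0  -14  -50  -120  -236  -410  -654
  Δ  : -4  -14  -36  -70  -116  -174  -244
  Δ^2: -10  -22  -34  -46  -58  -70
  Δ^3: -12  -12  -12  -12  -12
  Δ^4: 0  0  0  0
  Δ^5: 0  0  0
  Δ^6: 0  0
  Δ^7: 0
The third differences are constant (-12) and nonzero, while all higher differences vanish, so the minimal degree is 3.

3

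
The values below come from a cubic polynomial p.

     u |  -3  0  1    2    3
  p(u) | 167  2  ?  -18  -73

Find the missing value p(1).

The 4 known points determine the degree-3 polynomial uniquely.
Write p(u) = au^3 + bu^2 + cu + d. Substituting each data point gives a linear system:
  -27a + 9b - 3c + d = 167
  d = 2
  8a + 4b + 2c + d = -18
  27a + 9b + 3c + d = -73
Solving the system yields a = -4, b = 5, c = -4, d = 2.
So p(u) = -4u^3 + 5u^2 - 4u + 2.
Then p(1) = -1.

-1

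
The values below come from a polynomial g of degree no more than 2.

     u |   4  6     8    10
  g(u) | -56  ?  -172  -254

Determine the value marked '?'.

The 3 known points determine the degree-2 polynomial uniquely.
Write g(u) = au^2 + bu + c. Substituting each data point gives a linear system:
  16a + 4b + c = -56
  64a + 8b + c = -172
  100a + 10b + c = -254
Solving the system yields a = -2, b = -5, c = -4.
So g(u) = -2u² - 5u - 4.
Then g(6) = -106.

-106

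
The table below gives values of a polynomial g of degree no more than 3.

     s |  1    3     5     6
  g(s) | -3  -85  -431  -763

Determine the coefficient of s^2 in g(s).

3

Write g(s) = as^3 + bs^2 + cs + d. Substituting each data point gives a linear system:
  a + b + c + d = -3
  27a + 9b + 3c + d = -85
  125a + 25b + 5c + d = -431
  216a + 36b + 6c + d = -763
Solving the system yields a = -4, b = 3, c = -1, d = -1.
So g(s) = -4s^3 + 3s^2 - s - 1.
The coefficient of s^2 is 3.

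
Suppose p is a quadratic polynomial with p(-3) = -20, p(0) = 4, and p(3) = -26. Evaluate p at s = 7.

-150

Using the Lagrange interpolation formula with nodes -3, 0, 3:
  L_0(s) = s(s - 3) / 18
  L_1(s) = (s + 3)(s - 3) / -9
  L_2(s) = (s + 3)s / 18
Then p(s) = -20·L_0(s) + 4·L_1(s) - 26·L_2(s).
Expanding and collecting terms gives p(s) = -3s^2 - s + 4.
Evaluating at s = 7: p(7) = -150.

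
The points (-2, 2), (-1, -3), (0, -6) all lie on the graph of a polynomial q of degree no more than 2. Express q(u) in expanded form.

q(u) = u^2 - 2u - 6

Write q(u) = au^2 + bu + c. Substituting each data point gives a linear system:
  4a - 2b + c = 2
  a - b + c = -3
  c = -6
Solving the system yields a = 1, b = -2, c = -6.
So q(u) = u^2 - 2u - 6.
Check: q(-2) = 2. ✓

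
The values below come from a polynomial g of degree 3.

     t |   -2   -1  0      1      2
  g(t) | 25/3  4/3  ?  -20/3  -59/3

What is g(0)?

On equispaced nodes a degree-3 polynomial has vanishing fourth forward difference, so
  g(-2) - 4·g(-1) + 6·g(0) - 4·g(1) + g(2) = 0.
Substituting the known values and solving for g(0):
  6·g(0) = -10
  g(0) = -5/3.

-5/3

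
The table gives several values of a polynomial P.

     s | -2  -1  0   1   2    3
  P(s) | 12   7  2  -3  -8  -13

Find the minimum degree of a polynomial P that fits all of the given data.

Forward differences of the values at s = -2, -1, 0, 1, 2, 3:
  P  : 12  7  2  -3  -8  -13
  Δ  : -5  -5  -5  -5  -5
  Δ^2: 0  0  0  0
  Δ^3: 0  0  0
  Δ^4: 0  0
  Δ^5: 0
The first differences are constant (-5) and nonzero, while all higher differences vanish, so the minimal degree is 1.

1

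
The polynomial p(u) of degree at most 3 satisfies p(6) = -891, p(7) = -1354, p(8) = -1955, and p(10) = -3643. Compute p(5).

Write p(u) = au^3 + bu^2 + cu + d. Substituting each data point gives a linear system:
  216a + 36b + 6c + d = -891
  343a + 49b + 7c + d = -1354
  512a + 64b + 8c + d = -1955
  1000a + 100b + 10c + d = -3643
Solving the system yields a = -3, b = -6, c = -4, d = -3.
So p(u) = -3u^3 - 6u^2 - 4u - 3.
Then p(5) = -548.

-548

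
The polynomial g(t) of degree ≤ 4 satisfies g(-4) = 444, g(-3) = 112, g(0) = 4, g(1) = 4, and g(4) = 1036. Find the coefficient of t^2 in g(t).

-2

Write g(t) = at^4 + bt^3 + ct^2 + dt + e. Substituting each data point gives a linear system:
  256a - 64b + 16c - 4d + e = 444
  81a - 27b + 9c - 3d + e = 112
  e = 4
  a + b + c + d + e = 4
  256a + 64b + 16c + 4d + e = 1036
Solving the system yields a = 3, b = 5, c = -2, d = -6, e = 4.
So g(t) = 3t^4 + 5t^3 - 2t^2 - 6t + 4.
The coefficient of t^2 is -2.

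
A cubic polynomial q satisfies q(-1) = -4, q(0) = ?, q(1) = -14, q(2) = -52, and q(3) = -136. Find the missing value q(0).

The 4 known points determine the degree-3 polynomial uniquely.
Write q(x) = ax^3 + bx^2 + cx + d. Substituting each data point gives a linear system:
  -a + b - c + d = -4
  a + b + c + d = -14
  8a + 4b + 2c + d = -52
  27a + 9b + 3c + d = -136
Solving the system yields a = -3, b = -5, c = -2, d = -4.
So q(x) = -3x^3 - 5x^2 - 2x - 4.
Then q(0) = -4.

-4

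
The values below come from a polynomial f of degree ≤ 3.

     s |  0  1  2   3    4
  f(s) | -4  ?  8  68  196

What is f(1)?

-8

On equispaced nodes a degree-3 polynomial has vanishing fourth forward difference, so
  f(0) - 4·f(1) + 6·f(2) - 4·f(3) + f(4) = 0.
Substituting the known values and solving for f(1):
  -4·f(1) = 32
  f(1) = -8.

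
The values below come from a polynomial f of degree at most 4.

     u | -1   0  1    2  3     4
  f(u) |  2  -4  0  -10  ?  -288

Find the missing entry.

-82

The 5 known points determine the degree-4 polynomial uniquely.
Write f(u) = au^4 + bu^3 + cu^2 + du + e. Substituting each data point gives a linear system:
  a - b + c - d + e = 2
  e = -4
  a + b + c + d + e = 0
  16a + 8b + 4c + 2d + e = -10
  256a + 64b + 16c + 4d + e = -288
Solving the system yields a = -1, b = -2, c = 6, d = 1, e = -4.
So f(u) = -u^4 - 2u^3 + 6u^2 + u - 4.
Then f(3) = -82.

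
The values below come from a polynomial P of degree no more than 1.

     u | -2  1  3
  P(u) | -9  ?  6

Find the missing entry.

The 2 known points determine the degree-1 polynomial uniquely.
Write P(u) = au + b. Substituting each data point gives a linear system:
  -2a + b = -9
  3a + b = 6
Solving the system yields a = 3, b = -3.
So P(u) = 3u - 3.
Then P(1) = 0.

0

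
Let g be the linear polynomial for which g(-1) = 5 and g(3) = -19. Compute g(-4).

23

Using the Lagrange interpolation formula with nodes -1, 3:
  L_0(s) = (s - 3) / -4
  L_1(s) = (s + 1) / 4
Then g(s) = 5·L_0(s) - 19·L_1(s).
Expanding and collecting terms gives g(s) = -6s - 1.
Evaluating at s = -4: g(-4) = 23.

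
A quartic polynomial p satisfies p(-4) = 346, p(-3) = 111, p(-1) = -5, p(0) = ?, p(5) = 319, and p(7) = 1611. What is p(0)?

-6

The 5 known points determine the degree-4 polynomial uniquely.
Write p(s) = as^4 + bs^3 + cs^2 + ds + e. Substituting each data point gives a linear system:
  256a - 64b + 16c - 4d + e = 346
  81a - 27b + 9c - 3d + e = 111
  a - b + c - d + e = -5
  625a + 125b + 25c + 5d + e = 319
  2401a + 343b + 49c + 7d + e = 1611
Solving the system yields a = 1, b = -2, c = -2, d = 0, e = -6.
So p(s) = s^4 - 2s^3 - 2s^2 - 6.
Then p(0) = -6.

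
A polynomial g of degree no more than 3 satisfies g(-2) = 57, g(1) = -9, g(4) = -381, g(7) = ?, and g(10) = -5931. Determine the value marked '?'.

On equispaced nodes a degree-3 polynomial has vanishing fourth forward difference, so
  g(-2) - 4·g(1) + 6·g(4) - 4·g(7) + g(10) = 0.
Substituting the known values and solving for g(7):
  -4·g(7) = 8124
  g(7) = -2031.

-2031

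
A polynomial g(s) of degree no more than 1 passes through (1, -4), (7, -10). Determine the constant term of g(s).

-3

Write g(s) = as + b. Substituting each data point gives a linear system:
  a + b = -4
  7a + b = -10
Solving the system yields a = -1, b = -3.
So g(s) = -s - 3.
The constant term is -3.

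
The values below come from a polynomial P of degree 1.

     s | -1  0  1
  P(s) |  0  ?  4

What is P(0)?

The 2 known points determine the degree-1 polynomial uniquely.
Write P(s) = as + b. Substituting each data point gives a linear system:
  -a + b = 0
  a + b = 4
Solving the system yields a = 2, b = 2.
So P(s) = 2s + 2.
Then P(0) = 2.

2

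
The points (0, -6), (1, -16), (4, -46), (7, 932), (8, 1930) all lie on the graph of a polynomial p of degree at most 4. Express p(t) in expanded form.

p(t) = t^4 - 4t^3 - t^2 - 6t - 6

Write p(t) = at^4 + bt^3 + ct^2 + dt + e. Substituting each data point gives a linear system:
  e = -6
  a + b + c + d + e = -16
  256a + 64b + 16c + 4d + e = -46
  2401a + 343b + 49c + 7d + e = 932
  4096a + 512b + 64c + 8d + e = 1930
Solving the system yields a = 1, b = -4, c = -1, d = -6, e = -6.
So p(t) = t⁴ - 4t³ - t² - 6t - 6.
Check: p(1) = -16. ✓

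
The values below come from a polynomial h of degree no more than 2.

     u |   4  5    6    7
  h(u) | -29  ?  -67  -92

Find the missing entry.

-46

On equispaced nodes a degree-2 polynomial has vanishing third forward difference, so
  - h(4) + 3·h(5) - 3·h(6) + h(7) = 0.
Substituting the known values and solving for h(5):
  3·h(5) = -138
  h(5) = -46.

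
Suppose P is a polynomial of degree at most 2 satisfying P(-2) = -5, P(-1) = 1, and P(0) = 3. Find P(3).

Write P(t) = at^2 + bt + c. Substituting each data point gives a linear system:
  4a - 2b + c = -5
  a - b + c = 1
  c = 3
Solving the system yields a = -2, b = 0, c = 3.
So P(t) = -2t^2 + 3.
Then P(3) = -15.

-15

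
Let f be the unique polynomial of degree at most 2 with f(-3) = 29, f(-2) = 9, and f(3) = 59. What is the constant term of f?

Write f(t) = at^2 + bt + c. Substituting each data point gives a linear system:
  9a - 3b + c = 29
  4a - 2b + c = 9
  9a + 3b + c = 59
Solving the system yields a = 5, b = 5, c = -1.
So f(t) = 5t² + 5t - 1.
The constant term is -1.

-1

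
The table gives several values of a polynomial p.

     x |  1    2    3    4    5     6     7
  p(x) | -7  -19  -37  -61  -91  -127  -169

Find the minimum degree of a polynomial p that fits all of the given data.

Forward differences of the values at x = 1, 2, 3, 4, 5, 6, 7:
  p  : -7  -19  -37  -61  -91  -127  -169
  Δ  : -12  -18  -24  -30  -36  -42
  Δ^2: -6  -6  -6  -6  -6
  Δ^3: 0  0  0  0
  Δ^4: 0  0  0
  Δ^5: 0  0
  Δ^6: 0
The second differences are constant (-6) and nonzero, while all higher differences vanish, so the minimal degree is 2.

2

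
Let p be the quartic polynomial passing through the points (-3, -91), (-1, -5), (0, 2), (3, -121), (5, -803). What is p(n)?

Write p(n) = an^4 + bn^3 + cn^2 + dn + e. Substituting each data point gives a linear system:
  81a - 27b + 9c - 3d + e = -91
  a - b + c - d + e = -5
  e = 2
  81a + 27b + 9c + 3d + e = -121
  625a + 125b + 25c + 5d + e = -803
Solving the system yields a = -1, b = -1, c = -3, d = 4, e = 2.
So p(n) = -n^4 - n^3 - 3n^2 + 4n + 2.
Check: p(0) = 2. ✓

p(n) = -n^4 - n^3 - 3n^2 + 4n + 2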